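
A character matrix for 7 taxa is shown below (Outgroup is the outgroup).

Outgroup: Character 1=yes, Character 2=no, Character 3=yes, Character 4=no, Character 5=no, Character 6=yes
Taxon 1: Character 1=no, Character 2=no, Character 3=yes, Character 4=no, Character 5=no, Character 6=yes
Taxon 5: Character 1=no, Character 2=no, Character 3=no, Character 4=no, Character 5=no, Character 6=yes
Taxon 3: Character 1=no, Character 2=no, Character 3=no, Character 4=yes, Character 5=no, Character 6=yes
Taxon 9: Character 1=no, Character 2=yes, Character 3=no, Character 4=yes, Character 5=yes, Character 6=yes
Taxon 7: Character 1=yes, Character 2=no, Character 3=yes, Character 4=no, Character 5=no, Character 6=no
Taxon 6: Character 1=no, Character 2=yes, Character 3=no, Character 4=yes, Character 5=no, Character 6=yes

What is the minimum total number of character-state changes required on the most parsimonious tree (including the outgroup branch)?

Character polarity is set by the outgroup: the derived state is whichever differs from the outgroup's state, so for Character 1, Character 3, Character 6 the derived state is 'no', and for the remaining characters it is 'yes'.
Only Taxon 1, Taxon 3, Taxon 5, Taxon 6, and Taxon 9 show the derived state 'no' for Character 1, supporting them as a clade.
Character 2: derived state 'yes' in Taxon 6 and Taxon 9 only — synapomorphy for {Taxon 6, Taxon 9}.
Character 3 (derived state 'no') is shared by Taxon 3, Taxon 5, Taxon 6, and Taxon 9 — a synapomorphy uniting that clade.
Character 4 (derived state 'yes') is shared by Taxon 3, Taxon 6, and Taxon 9 — a synapomorphy uniting that clade.
Character 5 (derived state 'yes') is unique to Taxon 9 (autapomorphy; uninformative for grouping).
Character 6: derived state 'no' in Taxon 7 only — an autapomorphy, so it tells us nothing about relationships among taxa.
Most parsimonious ingroup topology: ((Taxon 1,(Taxon 5,(Taxon 3,(Taxon 9,Taxon 6)))),Taxon 7).
Changes per character on this tree: Character 1: 1; Character 2: 1; Character 3: 1; Character 4: 1; Character 5: 1; Character 6: 1.
Total = 6.

6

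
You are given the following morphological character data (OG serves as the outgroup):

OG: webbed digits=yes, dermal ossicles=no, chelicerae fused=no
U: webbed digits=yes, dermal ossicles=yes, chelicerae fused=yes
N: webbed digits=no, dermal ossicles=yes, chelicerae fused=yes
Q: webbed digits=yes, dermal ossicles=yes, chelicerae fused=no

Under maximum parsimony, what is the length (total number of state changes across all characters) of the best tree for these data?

Character polarity is set by the outgroup: the derived state is whichever differs from the outgroup's state, so for webbed digits the derived state is 'no', and for the remaining characters it is 'yes'.
webbed digits (derived state 'no') is unique to N (autapomorphy; uninformative for grouping).
dermal ossicles (derived state 'yes') is shared by all ingroup taxa — unites the whole ingroup.
chelicerae fused (derived state 'yes') is shared by N and U — a synapomorphy uniting that clade.
Most parsimonious ingroup topology: ((U,N),Q).
Changes per character on this tree: webbed digits: 1; dermal ossicles: 1; chelicerae fused: 1.
Total = 3.

3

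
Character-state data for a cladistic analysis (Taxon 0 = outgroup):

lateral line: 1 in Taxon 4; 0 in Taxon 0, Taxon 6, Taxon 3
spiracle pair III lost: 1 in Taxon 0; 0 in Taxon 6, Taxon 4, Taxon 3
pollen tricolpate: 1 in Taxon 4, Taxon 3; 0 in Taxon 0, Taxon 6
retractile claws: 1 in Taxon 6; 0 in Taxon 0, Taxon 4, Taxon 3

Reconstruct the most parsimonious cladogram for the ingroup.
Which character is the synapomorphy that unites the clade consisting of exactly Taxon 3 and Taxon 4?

Character polarity is set by the outgroup: the derived state is whichever differs from the outgroup's state, so for spiracle pair III lost the derived state is '0', and for the remaining characters it is '1'.
lateral line: derived state '1' in Taxon 4 only — an autapomorphy, so it tells us nothing about relationships among taxa.
All ingroup taxa share the derived state '0' for spiracle pair III lost; it defines the ingroup but does not resolve relationships within it.
Only Taxon 3 and Taxon 4 show the derived state '1' for pollen tricolpate, supporting them as a clade.
retractile claws: derived state '1' in Taxon 6 only — an autapomorphy, so it tells us nothing about relationships among taxa.
Most parsimonious ingroup topology: (Taxon 6,(Taxon 4,Taxon 3)).
The clade {Taxon 3, Taxon 4} is supported by pollen tricolpate: its derived state '1' occurs in exactly those taxa and in no other taxon (including the outgroup).

pollen tricolpate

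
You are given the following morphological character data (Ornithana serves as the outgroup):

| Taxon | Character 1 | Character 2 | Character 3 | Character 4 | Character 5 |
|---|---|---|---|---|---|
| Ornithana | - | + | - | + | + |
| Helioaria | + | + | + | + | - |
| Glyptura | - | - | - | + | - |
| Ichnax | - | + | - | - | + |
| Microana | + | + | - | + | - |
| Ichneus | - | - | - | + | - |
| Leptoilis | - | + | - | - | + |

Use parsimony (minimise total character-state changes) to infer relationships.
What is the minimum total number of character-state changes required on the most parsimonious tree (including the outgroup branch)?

Character polarity is set by the outgroup: the derived state is whichever differs from the outgroup's state, so for Character 2, Character 4, Character 5 the derived state is '-', and for the remaining characters it is '+'.
Only Helioaria and Microana show the derived state '+' for Character 1, supporting them as a clade.
Character 2 (derived state '-') is shared by Glyptura and Ichneus — a synapomorphy uniting that clade.
Character 3 (derived state '+') is unique to Helioaria (autapomorphy; uninformative for grouping).
Only Ichnax and Leptoilis show the derived state '-' for Character 4, supporting them as a clade.
Character 5 (derived state '-') is shared by Glyptura, Helioaria, Ichneus, and Microana — a synapomorphy uniting that clade.
Most parsimonious ingroup topology: (((Helioaria,Microana),(Glyptura,Ichneus)),(Ichnax,Leptoilis)).
Changes per character on this tree: Character 1: 1; Character 2: 1; Character 3: 1; Character 4: 1; Character 5: 1.
Total = 5.

5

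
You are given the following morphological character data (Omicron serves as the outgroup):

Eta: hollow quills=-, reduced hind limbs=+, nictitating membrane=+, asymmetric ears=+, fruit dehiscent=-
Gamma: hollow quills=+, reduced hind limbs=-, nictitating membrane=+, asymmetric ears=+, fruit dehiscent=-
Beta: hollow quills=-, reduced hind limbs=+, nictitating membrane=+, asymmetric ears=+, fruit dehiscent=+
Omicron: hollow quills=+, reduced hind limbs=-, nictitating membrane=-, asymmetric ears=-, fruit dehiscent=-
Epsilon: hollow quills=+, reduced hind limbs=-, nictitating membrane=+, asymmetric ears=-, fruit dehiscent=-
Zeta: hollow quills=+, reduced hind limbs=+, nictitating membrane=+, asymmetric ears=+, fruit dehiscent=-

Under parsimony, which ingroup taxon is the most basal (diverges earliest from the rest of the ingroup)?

Character polarity is set by the outgroup: the derived state is whichever differs from the outgroup's state, so for hollow quills the derived state is '-', and for the remaining characters it is '+'.
hollow quills: derived state '-' in Beta and Eta only — synapomorphy for {Beta, Eta}.
reduced hind limbs: derived state '+' in Beta, Eta, and Zeta only — synapomorphy for {Beta, Eta, Zeta}.
All ingroup taxa share the derived state '+' for nictitating membrane; it defines the ingroup but does not resolve relationships within it.
asymmetric ears (derived state '+') is shared by Beta, Eta, Gamma, and Zeta — a synapomorphy uniting that clade.
fruit dehiscent: derived state '+' in Beta only — an autapomorphy, so it tells us nothing about relationships among taxa.
Most parsimonious ingroup topology: (Epsilon,((Zeta,(Eta,Beta)),Gamma)).
Epsilon is sister to the clade containing all other ingroup taxa, so it is the earliest-diverging (most basal) ingroup lineage.

Epsilon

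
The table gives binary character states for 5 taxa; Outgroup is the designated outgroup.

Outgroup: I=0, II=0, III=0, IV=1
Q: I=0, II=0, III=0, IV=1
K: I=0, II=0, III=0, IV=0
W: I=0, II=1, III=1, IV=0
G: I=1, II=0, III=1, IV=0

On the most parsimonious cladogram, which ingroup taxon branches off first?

Q

Character polarity is set by the outgroup: the derived state is whichever differs from the outgroup's state, so for IV the derived state is '0', and for the remaining characters it is '1'.
I (derived state '1') is unique to G (autapomorphy; uninformative for grouping).
II: derived state '1' in W only — an autapomorphy, so it tells us nothing about relationships among taxa.
III: derived state '1' in G and W only — synapomorphy for {G, W}.
Only G, K, and W show the derived state '0' for IV, supporting them as a clade.
Most parsimonious ingroup topology: (Q,(K,(W,G))).
Q is sister to the clade containing all other ingroup taxa, so it is the earliest-diverging (most basal) ingroup lineage.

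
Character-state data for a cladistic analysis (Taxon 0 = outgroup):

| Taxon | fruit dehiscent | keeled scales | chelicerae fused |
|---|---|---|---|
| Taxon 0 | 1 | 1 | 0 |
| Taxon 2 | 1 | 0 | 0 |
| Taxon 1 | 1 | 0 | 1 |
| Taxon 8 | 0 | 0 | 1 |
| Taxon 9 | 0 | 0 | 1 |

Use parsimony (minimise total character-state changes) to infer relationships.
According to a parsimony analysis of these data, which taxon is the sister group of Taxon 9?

Character polarity is set by the outgroup: the derived state is whichever differs from the outgroup's state, so for fruit dehiscent, keeled scales the derived state is '0', and for the remaining characters it is '1'.
Only Taxon 8 and Taxon 9 show the derived state '0' for fruit dehiscent, supporting them as a clade.
All ingroup taxa share the derived state '0' for keeled scales; it defines the ingroup but does not resolve relationships within it.
Only Taxon 1, Taxon 8, and Taxon 9 show the derived state '1' for chelicerae fused, supporting them as a clade.
Most parsimonious ingroup topology: (Taxon 2,(Taxon 1,(Taxon 8,Taxon 9))).
Taxon 9 and Taxon 8 form a cherry on this tree, so they are sister taxa.

Taxon 8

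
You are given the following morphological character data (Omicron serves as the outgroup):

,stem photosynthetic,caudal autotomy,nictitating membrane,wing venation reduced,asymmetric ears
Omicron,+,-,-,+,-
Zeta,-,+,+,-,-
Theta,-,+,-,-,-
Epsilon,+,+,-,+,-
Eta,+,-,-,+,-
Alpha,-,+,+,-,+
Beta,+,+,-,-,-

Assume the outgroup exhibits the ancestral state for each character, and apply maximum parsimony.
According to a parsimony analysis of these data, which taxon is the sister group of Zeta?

Character polarity is set by the outgroup: the derived state is whichever differs from the outgroup's state, so for stem photosynthetic, wing venation reduced the derived state is '-', and for the remaining characters it is '+'.
stem photosynthetic: derived state '-' in Alpha, Theta, and Zeta only — synapomorphy for {Alpha, Theta, Zeta}.
Only Alpha, Beta, Epsilon, Theta, and Zeta show the derived state '+' for caudal autotomy, supporting them as a clade.
nictitating membrane (derived state '+') is shared by Alpha and Zeta — a synapomorphy uniting that clade.
Only Alpha, Beta, Theta, and Zeta show the derived state '-' for wing venation reduced, supporting them as a clade.
asymmetric ears (derived state '+') is unique to Alpha (autapomorphy; uninformative for grouping).
Most parsimonious ingroup topology: (((Beta,((Zeta,Alpha),Theta)),Epsilon),Eta).
Zeta and Alpha form a cherry on this tree, so they are sister taxa.

Alpha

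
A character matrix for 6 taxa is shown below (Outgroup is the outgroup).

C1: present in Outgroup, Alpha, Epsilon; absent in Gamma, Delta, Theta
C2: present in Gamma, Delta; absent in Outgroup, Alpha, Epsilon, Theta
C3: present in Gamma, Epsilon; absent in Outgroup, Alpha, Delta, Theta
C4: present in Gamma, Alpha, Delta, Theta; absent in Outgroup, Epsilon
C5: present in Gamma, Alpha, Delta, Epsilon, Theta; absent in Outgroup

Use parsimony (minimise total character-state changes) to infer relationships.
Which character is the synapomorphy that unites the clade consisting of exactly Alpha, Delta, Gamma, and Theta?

C4

Character polarity is set by the outgroup: the derived state is whichever differs from the outgroup's state, so for C1 the derived state is 'absent', and for the remaining characters it is 'present'.
C1: derived state 'absent' in Delta, Gamma, and Theta only — synapomorphy for {Delta, Gamma, Theta}.
C2: derived state 'present' in Delta and Gamma only — synapomorphy for {Delta, Gamma}.
C3 groups Epsilon and Gamma, which is incompatible with the clades supported by the remaining characters; treating it as convergent (homoplasy) costs fewer steps than any alternative tree.
C4: derived state 'present' in Alpha, Delta, Gamma, and Theta only — synapomorphy for {Alpha, Delta, Gamma, Theta}.
All ingroup taxa share the derived state 'present' for C5; it defines the ingroup but does not resolve relationships within it.
Most parsimonious ingroup topology: ((((Gamma,Delta),Theta),Alpha),Epsilon).
The clade {Alpha, Delta, Gamma, Theta} is supported by C4: its derived state 'present' occurs in exactly those taxa and in no other taxon (including the outgroup).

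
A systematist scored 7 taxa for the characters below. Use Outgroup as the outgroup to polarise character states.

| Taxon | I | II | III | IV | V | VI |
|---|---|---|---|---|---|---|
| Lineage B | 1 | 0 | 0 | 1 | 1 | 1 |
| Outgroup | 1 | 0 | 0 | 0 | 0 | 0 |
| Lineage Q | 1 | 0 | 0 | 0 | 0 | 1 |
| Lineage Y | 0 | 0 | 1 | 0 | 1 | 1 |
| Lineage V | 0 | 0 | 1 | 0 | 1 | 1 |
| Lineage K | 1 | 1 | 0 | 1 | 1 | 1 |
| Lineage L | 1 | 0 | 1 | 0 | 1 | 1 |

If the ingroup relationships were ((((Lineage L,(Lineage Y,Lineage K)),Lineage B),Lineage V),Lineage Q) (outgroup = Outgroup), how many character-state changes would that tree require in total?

Map each character onto ((((Lineage L,(Lineage Y,Lineage K)),Lineage B),Lineage V),Lineage Q) (rooted by Outgroup) and count the minimum state changes it requires (Fitch parsimony):
I: 2; II: 1; III: 3; IV: 2; V: 1; VI: 1.
Total tree length = 10.

10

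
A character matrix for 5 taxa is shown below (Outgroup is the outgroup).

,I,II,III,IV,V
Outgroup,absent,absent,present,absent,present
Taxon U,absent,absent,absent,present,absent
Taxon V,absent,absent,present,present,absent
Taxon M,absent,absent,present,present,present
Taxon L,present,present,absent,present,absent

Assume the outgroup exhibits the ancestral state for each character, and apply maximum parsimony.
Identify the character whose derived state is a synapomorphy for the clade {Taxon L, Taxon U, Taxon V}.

V

Character polarity is set by the outgroup: the derived state is whichever differs from the outgroup's state, so for III, V the derived state is 'absent', and for the remaining characters it is 'present'.
I (derived state 'present') is unique to Taxon L (autapomorphy; uninformative for grouping).
II: derived state 'present' in Taxon L only — an autapomorphy, so it tells us nothing about relationships among taxa.
Only Taxon L and Taxon U show the derived state 'absent' for III, supporting them as a clade.
All ingroup taxa share the derived state 'present' for IV; it defines the ingroup but does not resolve relationships within it.
V: derived state 'absent' in Taxon L, Taxon U, and Taxon V only — synapomorphy for {Taxon L, Taxon U, Taxon V}.
Most parsimonious ingroup topology: (((Taxon U,Taxon L),Taxon V),Taxon M).
The clade {Taxon L, Taxon U, Taxon V} is supported by V: its derived state 'absent' occurs in exactly those taxa and in no other taxon (including the outgroup).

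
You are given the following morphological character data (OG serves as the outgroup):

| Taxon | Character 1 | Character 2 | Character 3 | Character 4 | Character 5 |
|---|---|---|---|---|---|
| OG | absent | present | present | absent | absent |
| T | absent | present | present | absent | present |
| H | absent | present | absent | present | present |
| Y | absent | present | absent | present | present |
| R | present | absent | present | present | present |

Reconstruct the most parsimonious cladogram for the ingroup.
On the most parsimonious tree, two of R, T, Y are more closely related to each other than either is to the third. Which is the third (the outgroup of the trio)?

Character polarity is set by the outgroup: the derived state is whichever differs from the outgroup's state, so for Character 2, Character 3 the derived state is 'absent', and for the remaining characters it is 'present'.
Character 1 (derived state 'present') is unique to R (autapomorphy; uninformative for grouping).
Character 2 (derived state 'absent') is unique to R (autapomorphy; uninformative for grouping).
Only H and Y show the derived state 'absent' for Character 3, supporting them as a clade.
Only H, R, and Y show the derived state 'present' for Character 4, supporting them as a clade.
Character 5 (derived state 'present') is shared by all ingroup taxa — unites the whole ingroup.
Most parsimonious ingroup topology: (T,((H,Y),R)).
R and Y share a more recent common ancestor with each other than either does with T, so T is the least closely related of the three.

T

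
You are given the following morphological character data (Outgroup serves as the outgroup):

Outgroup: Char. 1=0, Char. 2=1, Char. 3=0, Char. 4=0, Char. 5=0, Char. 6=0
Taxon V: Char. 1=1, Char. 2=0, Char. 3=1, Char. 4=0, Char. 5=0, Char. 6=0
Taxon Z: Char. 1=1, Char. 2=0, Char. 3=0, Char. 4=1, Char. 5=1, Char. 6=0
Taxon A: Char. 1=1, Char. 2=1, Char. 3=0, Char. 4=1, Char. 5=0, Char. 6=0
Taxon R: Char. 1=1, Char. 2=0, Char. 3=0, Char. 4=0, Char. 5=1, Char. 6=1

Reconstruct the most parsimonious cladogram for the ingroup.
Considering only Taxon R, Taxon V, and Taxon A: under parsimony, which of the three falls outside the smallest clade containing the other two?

Taxon A

Character polarity is set by the outgroup: the derived state is whichever differs from the outgroup's state, so for Char. 2 the derived state is '0', and for the remaining characters it is '1'.
All ingroup taxa share the derived state '1' for Char. 1; it defines the ingroup but does not resolve relationships within it.
Only Taxon R, Taxon V, and Taxon Z show the derived state '0' for Char. 2, supporting them as a clade.
Char. 3 (derived state '1') is unique to Taxon V (autapomorphy; uninformative for grouping).
Char. 4 groups Taxon A and Taxon Z, which is incompatible with the clades supported by the remaining characters; treating it as convergent (homoplasy) costs fewer steps than any alternative tree.
Only Taxon R and Taxon Z show the derived state '1' for Char. 5, supporting them as a clade.
Char. 6 (derived state '1') is unique to Taxon R (autapomorphy; uninformative for grouping).
Most parsimonious ingroup topology: ((Taxon V,(Taxon Z,Taxon R)),Taxon A).
Taxon R and Taxon V share a more recent common ancestor with each other than either does with Taxon A, so Taxon A is the least closely related of the three.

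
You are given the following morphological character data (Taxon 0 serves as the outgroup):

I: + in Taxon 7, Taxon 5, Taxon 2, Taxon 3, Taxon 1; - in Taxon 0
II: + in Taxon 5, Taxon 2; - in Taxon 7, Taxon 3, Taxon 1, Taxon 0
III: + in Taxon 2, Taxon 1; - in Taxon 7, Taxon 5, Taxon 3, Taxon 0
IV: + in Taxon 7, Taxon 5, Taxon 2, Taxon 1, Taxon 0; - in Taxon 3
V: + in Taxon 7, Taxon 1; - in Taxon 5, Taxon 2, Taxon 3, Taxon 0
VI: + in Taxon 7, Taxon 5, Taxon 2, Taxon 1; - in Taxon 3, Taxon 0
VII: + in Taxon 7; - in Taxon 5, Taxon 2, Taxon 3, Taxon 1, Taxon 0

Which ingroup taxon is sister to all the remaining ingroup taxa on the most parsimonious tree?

Taxon 3

Character polarity is set by the outgroup: the derived state is whichever differs from the outgroup's state, so for IV the derived state is '-', and for the remaining characters it is '+'.
All ingroup taxa share the derived state '+' for I; it defines the ingroup but does not resolve relationships within it.
II: derived state '+' in Taxon 2 and Taxon 5 only — synapomorphy for {Taxon 2, Taxon 5}.
III (state '+') occurs in Taxon 1 and Taxon 2 but conflicts with the nesting implied by the other characters — most parsimoniously interpreted as homoplasy.
IV: derived state '-' in Taxon 3 only — an autapomorphy, so it tells us nothing about relationships among taxa.
Only Taxon 1 and Taxon 7 show the derived state '+' for V, supporting them as a clade.
Only Taxon 1, Taxon 2, Taxon 5, and Taxon 7 show the derived state '+' for VI, supporting them as a clade.
VII (derived state '+') is unique to Taxon 7 (autapomorphy; uninformative for grouping).
Most parsimonious ingroup topology: (((Taxon 5,Taxon 2),(Taxon 7,Taxon 1)),Taxon 3).
Taxon 3 is sister to the clade containing all other ingroup taxa, so it is the earliest-diverging (most basal) ingroup lineage.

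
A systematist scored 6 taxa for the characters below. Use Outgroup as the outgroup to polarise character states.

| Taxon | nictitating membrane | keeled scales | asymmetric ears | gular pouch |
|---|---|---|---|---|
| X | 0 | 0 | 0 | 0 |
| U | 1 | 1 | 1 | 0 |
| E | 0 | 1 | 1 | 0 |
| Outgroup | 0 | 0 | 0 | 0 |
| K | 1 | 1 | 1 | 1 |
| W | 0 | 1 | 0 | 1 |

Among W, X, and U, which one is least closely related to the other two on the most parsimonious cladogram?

X

The outgroup has state '0' for every character, so '1' is the derived state throughout.
nictitating membrane (derived state '1') is shared by K and U — a synapomorphy uniting that clade.
Only E, K, U, and W show the derived state '1' for keeled scales, supporting them as a clade.
asymmetric ears (derived state '1') is shared by E, K, and U — a synapomorphy uniting that clade.
gular pouch groups K and W, which is incompatible with the clades supported by the remaining characters; treating it as convergent (homoplasy) costs fewer steps than any alternative tree.
Most parsimonious ingroup topology: ((((K,U),E),W),X).
U and W share a more recent common ancestor with each other than either does with X, so X is the least closely related of the three.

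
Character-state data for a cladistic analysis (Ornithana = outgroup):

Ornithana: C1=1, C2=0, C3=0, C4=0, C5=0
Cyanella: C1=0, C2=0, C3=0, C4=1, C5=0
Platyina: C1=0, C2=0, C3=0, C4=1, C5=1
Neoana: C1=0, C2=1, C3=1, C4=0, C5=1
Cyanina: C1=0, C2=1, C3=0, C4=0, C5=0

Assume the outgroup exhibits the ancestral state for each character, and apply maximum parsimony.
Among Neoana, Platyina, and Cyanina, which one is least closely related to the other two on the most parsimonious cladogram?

Platyina

Character polarity is set by the outgroup: the derived state is whichever differs from the outgroup's state, so for C1 the derived state is '0', and for the remaining characters it is '1'.
All ingroup taxa share the derived state '0' for C1; it defines the ingroup but does not resolve relationships within it.
C2 (derived state '1') is shared by Cyanina and Neoana — a synapomorphy uniting that clade.
C3 (derived state '1') is unique to Neoana (autapomorphy; uninformative for grouping).
C4: derived state '1' in Cyanella and Platyina only — synapomorphy for {Cyanella, Platyina}.
C5 groups Neoana and Platyina, which is incompatible with the clades supported by the remaining characters; treating it as convergent (homoplasy) costs fewer steps than any alternative tree.
Most parsimonious ingroup topology: ((Cyanella,Platyina),(Neoana,Cyanina)).
Neoana and Cyanina share a more recent common ancestor with each other than either does with Platyina, so Platyina is the least closely related of the three.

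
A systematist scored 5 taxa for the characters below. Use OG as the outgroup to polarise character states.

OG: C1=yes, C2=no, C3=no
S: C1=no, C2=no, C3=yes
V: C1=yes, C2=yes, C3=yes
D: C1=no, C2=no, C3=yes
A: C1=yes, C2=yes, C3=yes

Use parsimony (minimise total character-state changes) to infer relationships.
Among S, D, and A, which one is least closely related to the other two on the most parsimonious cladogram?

Character polarity is set by the outgroup: the derived state is whichever differs from the outgroup's state, so for C1 the derived state is 'no', and for the remaining characters it is 'yes'.
Only D and S show the derived state 'no' for C1, supporting them as a clade.
C2: derived state 'yes' in A and V only — synapomorphy for {A, V}.
All ingroup taxa share the derived state 'yes' for C3; it defines the ingroup but does not resolve relationships within it.
Most parsimonious ingroup topology: ((S,D),(V,A)).
D and S share a more recent common ancestor with each other than either does with A, so A is the least closely related of the three.

A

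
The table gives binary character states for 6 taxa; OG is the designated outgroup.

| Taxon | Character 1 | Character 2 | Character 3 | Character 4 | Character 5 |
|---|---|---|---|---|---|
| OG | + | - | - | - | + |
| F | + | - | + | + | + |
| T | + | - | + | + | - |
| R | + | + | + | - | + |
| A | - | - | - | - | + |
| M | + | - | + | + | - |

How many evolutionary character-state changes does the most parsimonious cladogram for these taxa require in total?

5

Character polarity is set by the outgroup: the derived state is whichever differs from the outgroup's state, so for Character 1, Character 5 the derived state is '-', and for the remaining characters it is '+'.
Character 1: derived state '-' in A only — an autapomorphy, so it tells us nothing about relationships among taxa.
Character 2: derived state '+' in R only — an autapomorphy, so it tells us nothing about relationships among taxa.
Only F, M, R, and T show the derived state '+' for Character 3, supporting them as a clade.
Character 4 (derived state '+') is shared by F, M, and T — a synapomorphy uniting that clade.
Only M and T show the derived state '-' for Character 5, supporting them as a clade.
Most parsimonious ingroup topology: (((F,(T,M)),R),A).
Changes per character on this tree: Character 1: 1; Character 2: 1; Character 3: 1; Character 4: 1; Character 5: 1.
Total = 5.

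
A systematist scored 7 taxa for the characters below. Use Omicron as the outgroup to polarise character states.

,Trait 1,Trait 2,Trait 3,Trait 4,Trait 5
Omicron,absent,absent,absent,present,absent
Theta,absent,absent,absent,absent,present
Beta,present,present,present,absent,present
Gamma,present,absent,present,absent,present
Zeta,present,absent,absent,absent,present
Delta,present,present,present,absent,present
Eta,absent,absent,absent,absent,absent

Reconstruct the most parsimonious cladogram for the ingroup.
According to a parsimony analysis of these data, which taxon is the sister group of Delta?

Character polarity is set by the outgroup: the derived state is whichever differs from the outgroup's state, so for Trait 4 the derived state is 'absent', and for the remaining characters it is 'present'.
Trait 1: derived state 'present' in Beta, Delta, Gamma, and Zeta only — synapomorphy for {Beta, Delta, Gamma, Zeta}.
Trait 2: derived state 'present' in Beta and Delta only — synapomorphy for {Beta, Delta}.
Only Beta, Delta, and Gamma show the derived state 'present' for Trait 3, supporting them as a clade.
Trait 4 (derived state 'absent') is shared by all ingroup taxa — unites the whole ingroup.
Trait 5 (derived state 'present') is shared by Beta, Delta, Gamma, Theta, and Zeta — a synapomorphy uniting that clade.
Most parsimonious ingroup topology: ((Theta,(((Beta,Delta),Gamma),Zeta)),Eta).
Delta and Beta form a cherry on this tree, so they are sister taxa.

Beta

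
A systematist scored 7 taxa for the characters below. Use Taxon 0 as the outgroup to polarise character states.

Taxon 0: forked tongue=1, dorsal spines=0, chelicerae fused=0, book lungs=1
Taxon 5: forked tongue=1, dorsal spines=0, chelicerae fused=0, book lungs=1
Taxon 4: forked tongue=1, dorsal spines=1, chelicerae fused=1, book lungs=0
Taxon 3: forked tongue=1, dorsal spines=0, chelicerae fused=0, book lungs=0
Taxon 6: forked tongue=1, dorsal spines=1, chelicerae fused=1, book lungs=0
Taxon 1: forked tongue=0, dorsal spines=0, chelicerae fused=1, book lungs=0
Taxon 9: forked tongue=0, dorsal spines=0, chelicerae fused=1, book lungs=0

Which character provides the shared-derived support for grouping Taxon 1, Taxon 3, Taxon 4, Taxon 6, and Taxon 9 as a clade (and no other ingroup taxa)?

book lungs

Character polarity is set by the outgroup: the derived state is whichever differs from the outgroup's state, so for forked tongue, book lungs the derived state is '0', and for the remaining characters it is '1'.
forked tongue (derived state '0') is shared by Taxon 1 and Taxon 9 — a synapomorphy uniting that clade.
dorsal spines (derived state '1') is shared by Taxon 4 and Taxon 6 — a synapomorphy uniting that clade.
chelicerae fused (derived state '1') is shared by Taxon 1, Taxon 4, Taxon 6, and Taxon 9 — a synapomorphy uniting that clade.
book lungs (derived state '0') is shared by Taxon 1, Taxon 3, Taxon 4, Taxon 6, and Taxon 9 — a synapomorphy uniting that clade.
Most parsimonious ingroup topology: (Taxon 5,(((Taxon 4,Taxon 6),(Taxon 1,Taxon 9)),Taxon 3)).
The clade {Taxon 1, Taxon 3, Taxon 4, Taxon 6, Taxon 9} is supported by book lungs: its derived state '0' occurs in exactly those taxa and in no other taxon (including the outgroup).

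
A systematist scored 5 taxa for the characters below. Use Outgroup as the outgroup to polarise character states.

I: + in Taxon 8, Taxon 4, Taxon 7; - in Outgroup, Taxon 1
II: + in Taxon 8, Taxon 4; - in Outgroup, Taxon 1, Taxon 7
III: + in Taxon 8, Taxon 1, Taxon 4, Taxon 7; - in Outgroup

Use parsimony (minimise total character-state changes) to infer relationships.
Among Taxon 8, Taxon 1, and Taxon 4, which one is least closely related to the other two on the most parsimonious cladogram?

Taxon 1

The outgroup has state '-' for every character, so '+' is the derived state throughout.
I (derived state '+') is shared by Taxon 4, Taxon 7, and Taxon 8 — a synapomorphy uniting that clade.
Only Taxon 4 and Taxon 8 show the derived state '+' for II, supporting them as a clade.
III (derived state '+') is shared by all ingroup taxa — unites the whole ingroup.
Most parsimonious ingroup topology: (((Taxon 8,Taxon 4),Taxon 7),Taxon 1).
Taxon 8 and Taxon 4 share a more recent common ancestor with each other than either does with Taxon 1, so Taxon 1 is the least closely related of the three.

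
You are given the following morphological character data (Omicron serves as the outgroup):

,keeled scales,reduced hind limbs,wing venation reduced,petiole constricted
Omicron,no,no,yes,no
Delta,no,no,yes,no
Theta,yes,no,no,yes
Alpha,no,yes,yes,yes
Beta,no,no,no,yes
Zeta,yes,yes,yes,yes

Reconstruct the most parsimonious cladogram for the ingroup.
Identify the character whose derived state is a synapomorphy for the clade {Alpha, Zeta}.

reduced hind limbs

Character polarity is set by the outgroup: the derived state is whichever differs from the outgroup's state, so for wing venation reduced the derived state is 'no', and for the remaining characters it is 'yes'.
keeled scales (state 'yes') occurs in Theta and Zeta but conflicts with the nesting implied by the other characters — most parsimoniously interpreted as homoplasy.
reduced hind limbs: derived state 'yes' in Alpha and Zeta only — synapomorphy for {Alpha, Zeta}.
Only Beta and Theta show the derived state 'no' for wing venation reduced, supporting them as a clade.
petiole constricted: derived state 'yes' in Alpha, Beta, Theta, and Zeta only — synapomorphy for {Alpha, Beta, Theta, Zeta}.
Most parsimonious ingroup topology: (Delta,((Theta,Beta),(Alpha,Zeta))).
The clade {Alpha, Zeta} is supported by reduced hind limbs: its derived state 'yes' occurs in exactly those taxa and in no other taxon (including the outgroup).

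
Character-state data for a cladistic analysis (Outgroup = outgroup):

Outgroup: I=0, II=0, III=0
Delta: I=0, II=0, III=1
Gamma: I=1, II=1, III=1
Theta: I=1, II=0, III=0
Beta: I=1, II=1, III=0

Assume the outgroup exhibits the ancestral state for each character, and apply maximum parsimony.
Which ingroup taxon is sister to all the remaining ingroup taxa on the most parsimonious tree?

The outgroup has state '0' for every character, so '1' is the derived state throughout.
I (derived state '1') is shared by Beta, Gamma, and Theta — a synapomorphy uniting that clade.
II: derived state '1' in Beta and Gamma only — synapomorphy for {Beta, Gamma}.
III groups Delta and Gamma, which is incompatible with the clades supported by the remaining characters; treating it as convergent (homoplasy) costs fewer steps than any alternative tree.
Most parsimonious ingroup topology: (Delta,((Gamma,Beta),Theta)).
Delta is sister to the clade containing all other ingroup taxa, so it is the earliest-diverging (most basal) ingroup lineage.

Delta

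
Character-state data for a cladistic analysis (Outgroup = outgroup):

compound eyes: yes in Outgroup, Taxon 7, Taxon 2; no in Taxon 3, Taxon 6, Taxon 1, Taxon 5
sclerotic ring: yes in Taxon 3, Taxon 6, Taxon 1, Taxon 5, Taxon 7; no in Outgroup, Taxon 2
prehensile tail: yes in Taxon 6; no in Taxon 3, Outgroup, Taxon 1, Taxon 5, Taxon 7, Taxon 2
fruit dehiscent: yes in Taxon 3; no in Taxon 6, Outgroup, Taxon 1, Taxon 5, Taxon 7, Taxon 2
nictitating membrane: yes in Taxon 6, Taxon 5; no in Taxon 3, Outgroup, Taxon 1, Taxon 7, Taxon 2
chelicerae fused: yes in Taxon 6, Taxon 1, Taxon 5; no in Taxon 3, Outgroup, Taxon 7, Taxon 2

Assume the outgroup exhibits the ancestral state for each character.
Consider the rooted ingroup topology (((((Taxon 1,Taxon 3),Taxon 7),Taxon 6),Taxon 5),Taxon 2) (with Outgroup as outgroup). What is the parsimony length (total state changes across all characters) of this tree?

10

Map each character onto (((((Taxon 1,Taxon 3),Taxon 7),Taxon 6),Taxon 5),Taxon 2) (rooted by Outgroup) and count the minimum state changes it requires (Fitch parsimony):
compound eyes: 2; sclerotic ring: 1; prehensile tail: 1; fruit dehiscent: 1; nictitating membrane: 2; chelicerae fused: 3.
Total tree length = 10.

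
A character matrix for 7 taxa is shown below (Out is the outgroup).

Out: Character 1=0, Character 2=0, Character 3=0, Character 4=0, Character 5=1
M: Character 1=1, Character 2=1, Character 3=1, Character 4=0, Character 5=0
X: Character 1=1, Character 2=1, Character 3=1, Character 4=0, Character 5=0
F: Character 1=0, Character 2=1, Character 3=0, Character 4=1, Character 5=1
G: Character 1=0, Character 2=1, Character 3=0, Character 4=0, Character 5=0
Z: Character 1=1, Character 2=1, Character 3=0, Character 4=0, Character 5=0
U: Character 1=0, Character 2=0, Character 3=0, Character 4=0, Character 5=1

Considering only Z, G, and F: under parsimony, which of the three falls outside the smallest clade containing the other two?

F

Character polarity is set by the outgroup: the derived state is whichever differs from the outgroup's state, so for Character 5 the derived state is '0', and for the remaining characters it is '1'.
Only M, X, and Z show the derived state '1' for Character 1, supporting them as a clade.
Character 2: derived state '1' in F, G, M, X, and Z only — synapomorphy for {F, G, M, X, Z}.
Character 3 (derived state '1') is shared by M and X — a synapomorphy uniting that clade.
Character 4 (derived state '1') is unique to F (autapomorphy; uninformative for grouping).
Only G, M, X, and Z show the derived state '0' for Character 5, supporting them as a clade.
Most parsimonious ingroup topology: (((((M,X),Z),G),F),U).
G and Z share a more recent common ancestor with each other than either does with F, so F is the least closely related of the three.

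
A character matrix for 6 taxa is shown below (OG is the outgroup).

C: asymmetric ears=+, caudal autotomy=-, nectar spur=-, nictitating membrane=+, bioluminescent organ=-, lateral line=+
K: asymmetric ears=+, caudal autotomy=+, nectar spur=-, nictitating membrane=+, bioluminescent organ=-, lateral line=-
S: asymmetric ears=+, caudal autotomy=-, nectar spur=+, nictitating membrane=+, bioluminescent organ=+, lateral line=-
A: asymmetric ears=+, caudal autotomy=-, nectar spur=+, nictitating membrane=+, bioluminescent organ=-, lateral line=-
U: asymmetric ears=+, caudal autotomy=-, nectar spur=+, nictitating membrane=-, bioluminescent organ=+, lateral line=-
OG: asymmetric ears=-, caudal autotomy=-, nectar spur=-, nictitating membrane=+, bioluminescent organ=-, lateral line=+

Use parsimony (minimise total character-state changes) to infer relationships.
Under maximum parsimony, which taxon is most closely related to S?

Character polarity is set by the outgroup: the derived state is whichever differs from the outgroup's state, so for nictitating membrane, lateral line the derived state is '-', and for the remaining characters it is '+'.
asymmetric ears (derived state '+') is shared by all ingroup taxa — unites the whole ingroup.
caudal autotomy: derived state '+' in K only — an autapomorphy, so it tells us nothing about relationships among taxa.
nectar spur (derived state '+') is shared by A, S, and U — a synapomorphy uniting that clade.
nictitating membrane (derived state '-') is unique to U (autapomorphy; uninformative for grouping).
Only S and U show the derived state '+' for bioluminescent organ, supporting them as a clade.
Only A, K, S, and U show the derived state '-' for lateral line, supporting them as a clade.
Most parsimonious ingroup topology: ((K,(A,(S,U))),C).
S and U form a cherry on this tree, so they are sister taxa.

U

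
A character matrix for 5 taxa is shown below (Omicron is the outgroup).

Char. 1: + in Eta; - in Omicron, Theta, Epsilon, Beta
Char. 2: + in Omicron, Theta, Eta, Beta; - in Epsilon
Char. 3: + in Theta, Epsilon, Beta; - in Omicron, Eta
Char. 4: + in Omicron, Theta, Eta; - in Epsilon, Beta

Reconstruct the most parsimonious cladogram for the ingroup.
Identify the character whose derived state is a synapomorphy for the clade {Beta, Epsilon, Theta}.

Character polarity is set by the outgroup: the derived state is whichever differs from the outgroup's state, so for Char. 2, Char. 4 the derived state is '-', and for the remaining characters it is '+'.
Char. 1 (derived state '+') is unique to Eta (autapomorphy; uninformative for grouping).
Char. 2: derived state '-' in Epsilon only — an autapomorphy, so it tells us nothing about relationships among taxa.
Char. 3: derived state '+' in Beta, Epsilon, and Theta only — synapomorphy for {Beta, Epsilon, Theta}.
Char. 4: derived state '-' in Beta and Epsilon only — synapomorphy for {Beta, Epsilon}.
Most parsimonious ingroup topology: ((Theta,(Epsilon,Beta)),Eta).
The clade {Beta, Epsilon, Theta} is supported by Char. 3: its derived state '+' occurs in exactly those taxa and in no other taxon (including the outgroup).

Char. 3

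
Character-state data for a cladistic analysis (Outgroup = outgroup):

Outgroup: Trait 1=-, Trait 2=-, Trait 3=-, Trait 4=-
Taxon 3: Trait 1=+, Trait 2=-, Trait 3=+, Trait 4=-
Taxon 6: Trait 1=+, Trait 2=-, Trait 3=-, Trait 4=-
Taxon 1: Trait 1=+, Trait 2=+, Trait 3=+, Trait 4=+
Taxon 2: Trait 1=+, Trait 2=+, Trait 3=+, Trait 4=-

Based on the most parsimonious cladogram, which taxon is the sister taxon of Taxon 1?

The outgroup has state '-' for every character, so '+' is the derived state throughout.
Trait 1 (derived state '+') is shared by all ingroup taxa — unites the whole ingroup.
Trait 2: derived state '+' in Taxon 1 and Taxon 2 only — synapomorphy for {Taxon 1, Taxon 2}.
Only Taxon 1, Taxon 2, and Taxon 3 show the derived state '+' for Trait 3, supporting them as a clade.
Trait 4 (derived state '+') is unique to Taxon 1 (autapomorphy; uninformative for grouping).
Most parsimonious ingroup topology: ((Taxon 3,(Taxon 1,Taxon 2)),Taxon 6).
Taxon 1 and Taxon 2 form a cherry on this tree, so they are sister taxa.

Taxon 2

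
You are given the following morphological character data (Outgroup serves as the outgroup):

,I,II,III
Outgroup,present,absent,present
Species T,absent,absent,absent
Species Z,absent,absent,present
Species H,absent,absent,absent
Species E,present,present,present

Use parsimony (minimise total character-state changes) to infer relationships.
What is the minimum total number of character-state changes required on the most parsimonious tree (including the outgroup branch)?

3

Character polarity is set by the outgroup: the derived state is whichever differs from the outgroup's state, so for I, III the derived state is 'absent', and for the remaining characters it is 'present'.
I (derived state 'absent') is shared by Species H, Species T, and Species Z — a synapomorphy uniting that clade.
II (derived state 'present') is unique to Species E (autapomorphy; uninformative for grouping).
III (derived state 'absent') is shared by Species H and Species T — a synapomorphy uniting that clade.
Most parsimonious ingroup topology: (((Species T,Species H),Species Z),Species E).
Changes per character on this tree: I: 1; II: 1; III: 1.
Total = 3.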